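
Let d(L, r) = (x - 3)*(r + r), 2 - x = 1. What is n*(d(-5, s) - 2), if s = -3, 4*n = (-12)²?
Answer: 360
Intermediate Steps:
x = 1 (x = 2 - 1*1 = 2 - 1 = 1)
n = 36 (n = (¼)*(-12)² = (¼)*144 = 36)
d(L, r) = -4*r (d(L, r) = (1 - 3)*(r + r) = -4*r)
n*(d(-5, s) - 2) = 36*(-4*(-3) - 2) = 36*(12 - 2) = 36*10 = 360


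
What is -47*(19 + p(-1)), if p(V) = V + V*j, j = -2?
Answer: -940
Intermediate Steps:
p(V) = -V (p(V) = V + V*(-2) = V - 2*V = -V)
-47*(19 + p(-1)) = -47*(19 - 1*(-1)) = -47*(19 + 1) = -47*20 = -940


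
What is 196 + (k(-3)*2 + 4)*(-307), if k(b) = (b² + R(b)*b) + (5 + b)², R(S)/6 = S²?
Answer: 90454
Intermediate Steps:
R(S) = 6*S²
k(b) = b² + (5 + b)² + 6*b³ (k(b) = (b² + (6*b²)*b) + (5 + b)² = (b² + 6*b³) + (5 + b)² = b² + (5 + b)² + 6*b³)
196 + (k(-3)*2 + 4)*(-307) = 196 + (((-3)² + (5 - 3)² + 6*(-3)³)*2 + 4)*(-307) = 196 + ((9 + 2² + 6*(-27))*2 + 4)*(-307) = 196 + ((9 + 4 - 162)*2 + 4)*(-307) = 196 + (-149*2 + 4)*(-307) = 196 + (-298 + 4)*(-307) = 196 - 294*(-307) = 196 + 90258 = 90454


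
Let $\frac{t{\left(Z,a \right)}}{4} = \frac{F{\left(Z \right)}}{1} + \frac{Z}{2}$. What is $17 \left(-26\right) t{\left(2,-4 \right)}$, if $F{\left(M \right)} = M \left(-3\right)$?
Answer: $8840$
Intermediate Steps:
$F{\left(M \right)} = - 3 M$
$t{\left(Z,a \right)} = - 10 Z$ ($t{\left(Z,a \right)} = 4 \left(\frac{\left(-3\right) Z}{1} + \frac{Z}{2}\right) = 4 \left(- 3 Z 1 + Z \frac{1}{2}\right) = 4 \left(- 3 Z + \frac{Z}{2}\right) = 4 \left(- \frac{5 Z}{2}\right) = - 10 Z$)
$17 \left(-26\right) t{\left(2,-4 \right)} = 17 \left(-26\right) \left(\left(-10\right) 2\right) = \left(-442\right) \left(-20\right) = 8840$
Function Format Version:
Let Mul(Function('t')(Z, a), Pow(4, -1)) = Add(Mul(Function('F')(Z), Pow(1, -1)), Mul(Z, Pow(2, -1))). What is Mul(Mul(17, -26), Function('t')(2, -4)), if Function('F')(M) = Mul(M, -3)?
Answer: 8840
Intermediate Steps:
Function('F')(M) = Mul(-3, M)
Function('t')(Z, a) = Mul(-10, Z) (Function('t')(Z, a) = Mul(4, Add(Mul(Mul(-3, Z), Pow(1, -1)), Mul(Z, Pow(2, -1)))) = Mul(4, Add(Mul(Mul(-3, Z), 1), Mul(Z, Rational(1, 2)))) = Mul(4, Add(Mul(-3, Z), Mul(Rational(1, 2), Z))) = Mul(4, Mul(Rational(-5, 2), Z)) = Mul(-10, Z))
Mul(Mul(17, -26), Function('t')(2, -4)) = Mul(Mul(17, -26), Mul(-10, 2)) = Mul(-442, -20) = 8840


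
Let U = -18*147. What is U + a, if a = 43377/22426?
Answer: -59295819/22426 ≈ -2644.1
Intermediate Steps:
U = -2646
a = 43377/22426 (a = 43377*(1/22426) = 43377/22426 ≈ 1.9342)
U + a = -2646 + 43377/22426 = -59295819/22426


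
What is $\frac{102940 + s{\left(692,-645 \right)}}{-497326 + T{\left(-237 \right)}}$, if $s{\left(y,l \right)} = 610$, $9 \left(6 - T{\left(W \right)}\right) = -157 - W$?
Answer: $- \frac{93195}{447596} \approx -0.20821$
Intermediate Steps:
$T{\left(W \right)} = \frac{211}{9} + \frac{W}{9}$ ($T{\left(W \right)} = 6 - \frac{-157 - W}{9} = 6 + \left(\frac{157}{9} + \frac{W}{9}\right) = \frac{211}{9} + \frac{W}{9}$)
$\frac{102940 + s{\left(692,-645 \right)}}{-497326 + T{\left(-237 \right)}} = \frac{102940 + 610}{-497326 + \left(\frac{211}{9} + \frac{1}{9} \left(-237\right)\right)} = \frac{103550}{-497326 + \left(\frac{211}{9} - \frac{79}{3}\right)} = \frac{103550}{-497326 - \frac{26}{9}} = \frac{103550}{- \frac{4475960}{9}} = 103550 \left(- \frac{9}{4475960}\right) = - \frac{93195}{447596}$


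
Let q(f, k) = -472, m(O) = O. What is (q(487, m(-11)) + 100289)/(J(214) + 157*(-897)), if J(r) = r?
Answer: -99817/140615 ≈ -0.70986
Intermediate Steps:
(q(487, m(-11)) + 100289)/(J(214) + 157*(-897)) = (-472 + 100289)/(214 + 157*(-897)) = 99817/(214 - 140829) = 99817/(-140615) = 99817*(-1/140615) = -99817/140615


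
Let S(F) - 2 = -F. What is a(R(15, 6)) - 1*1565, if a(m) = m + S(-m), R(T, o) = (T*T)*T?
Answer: 5187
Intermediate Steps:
S(F) = 2 - F
R(T, o) = T**3 (R(T, o) = T**2*T = T**3)
a(m) = 2 + 2*m (a(m) = m + (2 - (-1)*m) = m + (2 + m) = 2 + 2*m)
a(R(15, 6)) - 1*1565 = (2 + 2*15**3) - 1*1565 = (2 + 2*3375) - 1565 = (2 + 6750) - 1565 = 6752 - 1565 = 5187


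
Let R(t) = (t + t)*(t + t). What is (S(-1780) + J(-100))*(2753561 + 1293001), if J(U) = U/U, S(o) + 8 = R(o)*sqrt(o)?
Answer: -28325934 + 102569016326400*I*sqrt(445) ≈ -2.8326e+7 + 2.1637e+15*I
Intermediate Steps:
R(t) = 4*t**2 (R(t) = (2*t)*(2*t) = 4*t**2)
S(o) = -8 + 4*o**(5/2) (S(o) = -8 + (4*o**2)*sqrt(o) = -8 + 4*o**(5/2))
J(U) = 1
(S(-1780) + J(-100))*(2753561 + 1293001) = ((-8 + 4*(-1780)**(5/2)) + 1)*(2753561 + 1293001) = ((-8 + 4*(6336800*I*sqrt(445))) + 1)*4046562 = ((-8 + 25347200*I*sqrt(445)) + 1)*4046562 = (-7 + 25347200*I*sqrt(445))*4046562 = -28325934 + 102569016326400*I*sqrt(445)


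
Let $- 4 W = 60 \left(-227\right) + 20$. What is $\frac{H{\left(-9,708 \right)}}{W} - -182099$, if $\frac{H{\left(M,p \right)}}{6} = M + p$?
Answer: $\frac{309570397}{1700} \approx 1.821 \cdot 10^{5}$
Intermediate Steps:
$H{\left(M,p \right)} = 6 M + 6 p$ ($H{\left(M,p \right)} = 6 \left(M + p\right) = 6 M + 6 p$)
$W = 3400$ ($W = - \frac{60 \left(-227\right) + 20}{4} = - \frac{-13620 + 20}{4} = \left(- \frac{1}{4}\right) \left(-13600\right) = 3400$)
$\frac{H{\left(-9,708 \right)}}{W} - -182099 = \frac{6 \left(-9\right) + 6 \cdot 708}{3400} - -182099 = \left(-54 + 4248\right) \frac{1}{3400} + 182099 = 4194 \cdot \frac{1}{3400} + 182099 = \frac{2097}{1700} + 182099 = \frac{309570397}{1700}$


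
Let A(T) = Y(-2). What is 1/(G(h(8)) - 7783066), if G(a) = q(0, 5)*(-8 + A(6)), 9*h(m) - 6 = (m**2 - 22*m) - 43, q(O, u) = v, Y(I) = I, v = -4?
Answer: -1/7783026 ≈ -1.2848e-7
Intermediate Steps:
q(O, u) = -4
A(T) = -2
h(m) = -37/9 - 22*m/9 + m**2/9 (h(m) = 2/3 + ((m**2 - 22*m) - 43)/9 = 2/3 + (-43 + m**2 - 22*m)/9 = 2/3 + (-43/9 - 22*m/9 + m**2/9) = -37/9 - 22*m/9 + m**2/9)
G(a) = 40 (G(a) = -4*(-8 - 2) = -4*(-10) = 40)
1/(G(h(8)) - 7783066) = 1/(40 - 7783066) = 1/(-7783026) = -1/7783026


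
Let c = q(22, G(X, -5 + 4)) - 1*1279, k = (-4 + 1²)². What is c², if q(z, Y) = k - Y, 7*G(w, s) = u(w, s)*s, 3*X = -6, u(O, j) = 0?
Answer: 1612900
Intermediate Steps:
X = -2 (X = (⅓)*(-6) = -2)
k = 9 (k = (-4 + 1)² = (-3)² = 9)
G(w, s) = 0 (G(w, s) = (0*s)/7 = (⅐)*0 = 0)
q(z, Y) = 9 - Y
c = -1270 (c = (9 - 1*0) - 1*1279 = (9 + 0) - 1279 = 9 - 1279 = -1270)
c² = (-1270)² = 1612900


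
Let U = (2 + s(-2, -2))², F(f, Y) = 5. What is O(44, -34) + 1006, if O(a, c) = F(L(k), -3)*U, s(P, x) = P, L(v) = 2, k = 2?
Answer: 1006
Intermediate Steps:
U = 0 (U = (2 - 2)² = 0² = 0)
O(a, c) = 0 (O(a, c) = 5*0 = 0)
O(44, -34) + 1006 = 0 + 1006 = 1006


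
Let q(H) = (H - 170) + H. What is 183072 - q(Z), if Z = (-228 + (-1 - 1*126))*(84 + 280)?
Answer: 441682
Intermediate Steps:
Z = -129220 (Z = (-228 + (-1 - 126))*364 = (-228 - 127)*364 = -355*364 = -129220)
q(H) = -170 + 2*H (q(H) = (-170 + H) + H = -170 + 2*H)
183072 - q(Z) = 183072 - (-170 + 2*(-129220)) = 183072 - (-170 - 258440) = 183072 - 1*(-258610) = 183072 + 258610 = 441682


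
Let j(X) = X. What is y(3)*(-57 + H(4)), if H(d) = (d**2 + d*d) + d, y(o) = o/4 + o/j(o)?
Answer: -147/4 ≈ -36.750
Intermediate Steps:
y(o) = 1 + o/4 (y(o) = o/4 + o/o = o*(1/4) + 1 = o/4 + 1 = 1 + o/4)
H(d) = d + 2*d**2 (H(d) = (d**2 + d**2) + d = 2*d**2 + d = d + 2*d**2)
y(3)*(-57 + H(4)) = (1 + (1/4)*3)*(-57 + 4*(1 + 2*4)) = (1 + 3/4)*(-57 + 4*(1 + 8)) = 7*(-57 + 4*9)/4 = 7*(-57 + 36)/4 = (7/4)*(-21) = -147/4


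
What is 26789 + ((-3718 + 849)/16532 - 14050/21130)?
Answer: 935767165867/34932116 ≈ 26788.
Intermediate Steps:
26789 + ((-3718 + 849)/16532 - 14050/21130) = 26789 + (-2869*1/16532 - 14050*1/21130) = 26789 + (-2869/16532 - 1405/2113) = 26789 - 29289657/34932116 = 935767165867/34932116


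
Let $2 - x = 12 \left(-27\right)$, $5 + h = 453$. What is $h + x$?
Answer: $774$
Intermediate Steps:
$h = 448$ ($h = -5 + 453 = 448$)
$x = 326$ ($x = 2 - 12 \left(-27\right) = 2 - -324 = 2 + 324 = 326$)
$h + x = 448 + 326 = 774$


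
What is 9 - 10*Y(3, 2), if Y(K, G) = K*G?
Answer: -51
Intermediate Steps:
Y(K, G) = G*K
9 - 10*Y(3, 2) = 9 - 20*3 = 9 - 10*6 = 9 - 60 = -51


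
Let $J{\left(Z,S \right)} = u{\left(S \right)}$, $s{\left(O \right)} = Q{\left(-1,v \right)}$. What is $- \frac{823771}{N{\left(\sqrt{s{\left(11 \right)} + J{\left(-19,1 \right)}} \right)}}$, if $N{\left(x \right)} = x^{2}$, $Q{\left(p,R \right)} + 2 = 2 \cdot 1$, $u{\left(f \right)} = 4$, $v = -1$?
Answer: $- \frac{823771}{4} \approx -2.0594 \cdot 10^{5}$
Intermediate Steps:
$Q{\left(p,R \right)} = 0$ ($Q{\left(p,R \right)} = -2 + 2 \cdot 1 = -2 + 2 = 0$)
$s{\left(O \right)} = 0$
$J{\left(Z,S \right)} = 4$
$- \frac{823771}{N{\left(\sqrt{s{\left(11 \right)} + J{\left(-19,1 \right)}} \right)}} = - \frac{823771}{\left(\sqrt{0 + 4}\right)^{2}} = - \frac{823771}{\left(\sqrt{4}\right)^{2}} = - \frac{823771}{2^{2}} = - \frac{823771}{4}$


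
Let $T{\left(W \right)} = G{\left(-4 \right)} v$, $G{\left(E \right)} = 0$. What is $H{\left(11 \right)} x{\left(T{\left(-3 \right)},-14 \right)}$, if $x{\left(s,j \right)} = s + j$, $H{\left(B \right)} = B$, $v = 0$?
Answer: $-154$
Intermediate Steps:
$T{\left(W \right)} = 0$ ($T{\left(W \right)} = 0 \cdot 0 = 0$)
$x{\left(s,j \right)} = j + s$
$H{\left(11 \right)} x{\left(T{\left(-3 \right)},-14 \right)} = 11 \left(-14 + 0\right) = 11 \left(-14\right) = -154$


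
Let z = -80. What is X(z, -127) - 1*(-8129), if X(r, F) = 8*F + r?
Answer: 7033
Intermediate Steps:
X(r, F) = r + 8*F
X(z, -127) - 1*(-8129) = (-80 + 8*(-127)) - 1*(-8129) = (-80 - 1016) + 8129 = -1096 + 8129 = 7033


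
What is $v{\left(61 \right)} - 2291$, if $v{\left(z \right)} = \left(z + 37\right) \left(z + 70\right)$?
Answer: $10547$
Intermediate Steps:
$v{\left(z \right)} = \left(37 + z\right) \left(70 + z\right)$
$v{\left(61 \right)} - 2291 = \left(2590 + 61^{2} + 107 \cdot 61\right) - 2291 = \left(2590 + 3721 + 6527\right) - 2291 = 12838 - 2291 = 10547$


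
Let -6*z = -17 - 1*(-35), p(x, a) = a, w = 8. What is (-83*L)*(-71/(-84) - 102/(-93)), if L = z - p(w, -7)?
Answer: -419731/651 ≈ -644.75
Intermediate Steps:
z = -3 (z = -(-17 - 1*(-35))/6 = -(-17 + 35)/6 = -⅙*18 = -3)
L = 4 (L = -3 - 1*(-7) = -3 + 7 = 4)
(-83*L)*(-71/(-84) - 102/(-93)) = (-83*4)*(-71/(-84) - 102/(-93)) = -332*(-71*(-1/84) - 102*(-1/93)) = -332*(71/84 + 34/31) = -332*5057/2604 = -419731/651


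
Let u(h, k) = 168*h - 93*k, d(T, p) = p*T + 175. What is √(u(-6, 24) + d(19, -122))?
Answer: I*√5383 ≈ 73.369*I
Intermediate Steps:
d(T, p) = 175 + T*p (d(T, p) = T*p + 175 = 175 + T*p)
u(h, k) = -93*k + 168*h
√(u(-6, 24) + d(19, -122)) = √((-93*24 + 168*(-6)) + (175 + 19*(-122))) = √((-2232 - 1008) + (175 - 2318)) = √(-3240 - 2143) = √(-5383) = I*√5383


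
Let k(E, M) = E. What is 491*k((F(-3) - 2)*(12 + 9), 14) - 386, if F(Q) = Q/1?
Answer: -51941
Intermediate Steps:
F(Q) = Q (F(Q) = Q*1 = Q)
491*k((F(-3) - 2)*(12 + 9), 14) - 386 = 491*((-3 - 2)*(12 + 9)) - 386 = 491*(-5*21) - 386 = 491*(-105) - 386 = -51555 - 386 = -51941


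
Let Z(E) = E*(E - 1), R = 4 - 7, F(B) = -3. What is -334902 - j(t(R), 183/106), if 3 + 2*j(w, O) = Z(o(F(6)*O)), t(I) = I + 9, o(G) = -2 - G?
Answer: -7525961883/22472 ≈ -3.3490e+5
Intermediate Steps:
R = -3
Z(E) = E*(-1 + E)
t(I) = 9 + I
j(w, O) = -3/2 + (-3 + 3*O)*(-2 + 3*O)/2 (j(w, O) = -3/2 + ((-2 - (-3)*O)*(-1 + (-2 - (-3)*O)))/2 = -3/2 + ((-2 + 3*O)*(-1 + (-2 + 3*O)))/2 = -3/2 + ((-2 + 3*O)*(-3 + 3*O))/2 = -3/2 + ((-3 + 3*O)*(-2 + 3*O))/2 = -3/2 + (-3 + 3*O)*(-2 + 3*O)/2)
-334902 - j(t(R), 183/106) = -334902 - (3/2 - 2745/(2*106) + 9*(183/106)²/2) = -334902 - (3/2 - 2745/(2*106) + 9*(183*(1/106))²/2) = -334902 - (3/2 - 15/2*183/106 + 9*(183/106)²/2) = -334902 - (3/2 - 2745/212 + (9/2)*(33489/11236)) = -334902 - (3/2 - 2745/212 + 301401/22472) = -334902 - 1*44139/22472 = -334902 - 44139/22472 = -7525961883/22472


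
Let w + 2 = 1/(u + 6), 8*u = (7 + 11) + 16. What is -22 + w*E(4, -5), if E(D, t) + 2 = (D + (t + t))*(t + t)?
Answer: -5426/41 ≈ -132.34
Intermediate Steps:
u = 17/4 (u = ((7 + 11) + 16)/8 = (18 + 16)/8 = (⅛)*34 = 17/4 ≈ 4.2500)
E(D, t) = -2 + 2*t*(D + 2*t) (E(D, t) = -2 + (D + (t + t))*(t + t) = -2 + (D + 2*t)*(2*t) = -2 + 2*t*(D + 2*t))
w = -78/41 (w = -2 + 1/(17/4 + 6) = -2 + 1/(41/4) = -2 + 4/41 = -78/41 ≈ -1.9024)
-22 + w*E(4, -5) = -22 - 78*(-2 + 4*(-5)² + 2*4*(-5))/41 = -22 - 78*(-2 + 4*25 - 40)/41 = -22 - 78*(-2 + 100 - 40)/41 = -22 - 78/41*58 = -22 - 4524/41 = -5426/41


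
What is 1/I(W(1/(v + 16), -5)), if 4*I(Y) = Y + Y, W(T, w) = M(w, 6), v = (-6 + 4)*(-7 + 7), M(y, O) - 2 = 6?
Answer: ¼ ≈ 0.25000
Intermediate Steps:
M(y, O) = 8 (M(y, O) = 2 + 6 = 8)
v = 0 (v = -2*0 = 0)
W(T, w) = 8
I(Y) = Y/2 (I(Y) = (Y + Y)/4 = (2*Y)/4 = Y/2)
1/I(W(1/(v + 16), -5)) = 1/((½)*8) = 1/4 = ¼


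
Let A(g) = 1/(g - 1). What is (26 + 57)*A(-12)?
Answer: -83/13 ≈ -6.3846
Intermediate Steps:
A(g) = 1/(-1 + g)
(26 + 57)*A(-12) = (26 + 57)/(-1 - 12) = 83/(-13) = 83*(-1/13) = -83/13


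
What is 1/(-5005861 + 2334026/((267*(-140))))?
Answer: -18690/93560709103 ≈ -1.9976e-7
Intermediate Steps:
1/(-5005861 + 2334026/((267*(-140)))) = 1/(-5005861 + 2334026/(-37380)) = 1/(-5005861 + 2334026*(-1/37380)) = 1/(-5005861 - 1167013/18690) = 1/(-93560709103/18690) = -18690/93560709103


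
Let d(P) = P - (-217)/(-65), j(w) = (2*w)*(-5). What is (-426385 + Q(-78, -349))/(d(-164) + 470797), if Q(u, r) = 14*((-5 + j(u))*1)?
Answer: -27009775/30590928 ≈ -0.88293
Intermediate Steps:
j(w) = -10*w
d(P) = -217/65 + P (d(P) = P - (-217)*(-1)/65 = P - 1*217/65 = P - 217/65 = -217/65 + P)
Q(u, r) = -70 - 140*u (Q(u, r) = 14*((-5 - 10*u)*1) = 14*(-5 - 10*u) = -70 - 140*u)
(-426385 + Q(-78, -349))/(d(-164) + 470797) = (-426385 + (-70 - 140*(-78)))/((-217/65 - 164) + 470797) = (-426385 + (-70 + 10920))/(-10877/65 + 470797) = (-426385 + 10850)/(30590928/65) = -415535*65/30590928 = -27009775/30590928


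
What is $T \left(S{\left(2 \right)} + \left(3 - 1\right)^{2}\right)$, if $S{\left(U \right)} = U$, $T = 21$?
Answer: $126$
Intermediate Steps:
$T \left(S{\left(2 \right)} + \left(3 - 1\right)^{2}\right) = 21 \left(2 + \left(3 - 1\right)^{2}\right) = 21 \left(2 + 2^{2}\right) = 21 \left(2 + 4\right) = 21 \cdot 6 = 126$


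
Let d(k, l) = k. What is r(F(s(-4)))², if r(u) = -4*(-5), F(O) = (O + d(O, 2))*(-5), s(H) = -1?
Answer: 400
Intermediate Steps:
F(O) = -10*O (F(O) = (O + O)*(-5) = (2*O)*(-5) = -10*O)
r(u) = 20
r(F(s(-4)))² = 20² = 400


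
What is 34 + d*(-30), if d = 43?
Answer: -1256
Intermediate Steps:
34 + d*(-30) = 34 + 43*(-30) = 34 - 1290 = -1256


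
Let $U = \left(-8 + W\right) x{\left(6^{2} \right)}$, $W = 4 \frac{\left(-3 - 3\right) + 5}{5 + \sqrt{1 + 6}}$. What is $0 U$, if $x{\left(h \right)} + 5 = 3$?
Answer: $0$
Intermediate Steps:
$x{\left(h \right)} = -2$ ($x{\left(h \right)} = -5 + 3 = -2$)
$W = - \frac{4}{5 + \sqrt{7}}$ ($W = 4 \frac{-6 + 5}{5 + \sqrt{7}} = 4 \left(- \frac{1}{5 + \sqrt{7}}\right) = - \frac{4}{5 + \sqrt{7}} \approx -0.52317$)
$U = \frac{164}{9} - \frac{4 \sqrt{7}}{9}$ ($U = \left(-8 - \left(\frac{10}{9} - \frac{2 \sqrt{7}}{9}\right)\right) \left(-2\right) = \left(- \frac{82}{9} + \frac{2 \sqrt{7}}{9}\right) \left(-2\right) = \frac{164}{9} - \frac{4 \sqrt{7}}{9} \approx 17.046$)
$0 U = 0 \left(\frac{164}{9} - \frac{4 \sqrt{7}}{9}\right) = 0$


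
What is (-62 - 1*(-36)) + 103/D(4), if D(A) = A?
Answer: -¼ ≈ -0.25000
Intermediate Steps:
(-62 - 1*(-36)) + 103/D(4) = (-62 - 1*(-36)) + 103/4 = (-62 + 36) + (¼)*103 = -26 + 103/4 = -¼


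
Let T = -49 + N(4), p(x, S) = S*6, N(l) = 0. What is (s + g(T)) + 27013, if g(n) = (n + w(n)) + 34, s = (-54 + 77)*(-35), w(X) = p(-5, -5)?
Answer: 26163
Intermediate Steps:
p(x, S) = 6*S
w(X) = -30 (w(X) = 6*(-5) = -30)
s = -805 (s = 23*(-35) = -805)
T = -49 (T = -49 + 0 = -49)
g(n) = 4 + n (g(n) = (n - 30) + 34 = (-30 + n) + 34 = 4 + n)
(s + g(T)) + 27013 = (-805 + (4 - 49)) + 27013 = (-805 - 45) + 27013 = -850 + 27013 = 26163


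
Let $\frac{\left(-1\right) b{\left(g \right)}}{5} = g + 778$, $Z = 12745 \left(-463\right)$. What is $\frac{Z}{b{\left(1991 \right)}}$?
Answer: $\frac{1180187}{2769} \approx 426.21$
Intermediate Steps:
$Z = -5900935$
$b{\left(g \right)} = -3890 - 5 g$ ($b{\left(g \right)} = - 5 \left(g + 778\right) = - 5 \left(778 + g\right) = -3890 - 5 g$)
$\frac{Z}{b{\left(1991 \right)}} = - \frac{5900935}{-3890 - 9955} = - \frac{5900935}{-13845} = \left(-5900935\right) \left(- \frac{1}{13845}\right) = \frac{1180187}{2769}$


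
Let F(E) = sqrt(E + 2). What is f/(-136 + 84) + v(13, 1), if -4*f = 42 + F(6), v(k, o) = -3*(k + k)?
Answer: -8091/104 + sqrt(2)/104 ≈ -77.784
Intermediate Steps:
F(E) = sqrt(2 + E)
v(k, o) = -6*k
f = -21/2 - sqrt(2)/2 (f = -(42 + sqrt(2 + 6))/4 = -(42 + sqrt(8))/4 = -(42 + 2*sqrt(2))/4 = -21/2 - sqrt(2)/2 ≈ -11.207)
f/(-136 + 84) + v(13, 1) = (-21/2 - sqrt(2)/2)/(-136 + 84) - 6*13 = (-21/2 - sqrt(2)/2)/(-52) - 78 = (-21/2 - sqrt(2)/2)*(-1/52) - 78 = (21/104 + sqrt(2)/104) - 78 = -8091/104 + sqrt(2)/104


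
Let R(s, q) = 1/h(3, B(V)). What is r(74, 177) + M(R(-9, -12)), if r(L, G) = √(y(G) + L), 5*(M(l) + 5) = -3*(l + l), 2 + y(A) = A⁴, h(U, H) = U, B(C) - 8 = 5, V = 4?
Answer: -27/5 + 3*√109056257 ≈ 31324.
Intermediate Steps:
B(C) = 13 (B(C) = 8 + 5 = 13)
y(A) = -2 + A⁴
R(s, q) = ⅓ (R(s, q) = 1/3 = ⅓)
M(l) = -5 - 6*l/5 (M(l) = -5 + (-3*(l + l))/5 = -5 + (-6*l)/5 = -5 - 6*l/5)
r(L, G) = √(-2 + L + G⁴) (r(L, G) = √((-2 + G⁴) + L) = √(-2 + L + G⁴))
r(74, 177) + M(R(-9, -12)) = √(-2 + 74 + 177⁴) + (-5 - 6/5*⅓) = √(-2 + 74 + 981506241) + (-5 - ⅖) = √981506313 - 27/5 = 3*√109056257 - 27/5 = -27/5 + 3*√109056257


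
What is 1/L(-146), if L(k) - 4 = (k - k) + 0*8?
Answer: ¼ ≈ 0.25000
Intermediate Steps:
L(k) = 4 (L(k) = 4 + ((k - k) + 0*8) = 4 + (0 + 0) = 4 + 0 = 4)
1/L(-146) = 1/4 = ¼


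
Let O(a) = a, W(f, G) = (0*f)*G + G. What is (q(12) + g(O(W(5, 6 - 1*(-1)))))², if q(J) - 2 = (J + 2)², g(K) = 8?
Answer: 42436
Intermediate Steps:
W(f, G) = G (W(f, G) = 0*G + G = 0 + G = G)
q(J) = 2 + (2 + J)² (q(J) = 2 + (J + 2)² = 2 + (2 + J)²)
(q(12) + g(O(W(5, 6 - 1*(-1)))))² = ((2 + (2 + 12)²) + 8)² = ((2 + 14²) + 8)² = ((2 + 196) + 8)² = (198 + 8)² = 206² = 42436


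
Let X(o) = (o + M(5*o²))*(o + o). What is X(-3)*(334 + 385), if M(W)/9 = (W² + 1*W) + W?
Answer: -82104048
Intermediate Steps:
M(W) = 9*W² + 18*W (M(W) = 9*((W² + 1*W) + W) = 9*((W² + W) + W) = 9*((W + W²) + W) = 9*(W² + 2*W) = 9*W² + 18*W)
X(o) = 2*o*(o + 45*o²*(2 + 5*o²)) (X(o) = (o + 9*(5*o²)*(2 + 5*o²))*(o + o) = (o + 45*o²*(2 + 5*o²))*(2*o) = 2*o*(o + 45*o²*(2 + 5*o²)))
X(-3)*(334 + 385) = ((-3)²*(2 + 180*(-3) + 450*(-3)³))*(334 + 385) = (9*(2 - 540 + 450*(-27)))*719 = (9*(2 - 540 - 12150))*719 = (9*(-12688))*719 = -114192*719 = -82104048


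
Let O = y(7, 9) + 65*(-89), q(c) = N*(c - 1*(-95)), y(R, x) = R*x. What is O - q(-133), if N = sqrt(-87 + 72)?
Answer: -5722 + 38*I*sqrt(15) ≈ -5722.0 + 147.17*I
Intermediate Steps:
N = I*sqrt(15) (N = sqrt(-15) = I*sqrt(15) ≈ 3.873*I)
q(c) = I*sqrt(15)*(95 + c) (q(c) = (I*sqrt(15))*(c - 1*(-95)) = (I*sqrt(15))*(c + 95) = (I*sqrt(15))*(95 + c) = I*sqrt(15)*(95 + c))
O = -5722 (O = 7*9 + 65*(-89) = 63 - 5785 = -5722)
O - q(-133) = -5722 - I*sqrt(15)*(95 - 133) = -5722 - I*sqrt(15)*(-38) = -5722 - (-38)*I*sqrt(15) = -5722 + 38*I*sqrt(15)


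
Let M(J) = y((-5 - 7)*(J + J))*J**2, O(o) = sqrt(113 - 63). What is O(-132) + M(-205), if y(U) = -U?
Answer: -206763000 + 5*sqrt(2) ≈ -2.0676e+8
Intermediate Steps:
O(o) = 5*sqrt(2) (O(o) = sqrt(50) = 5*sqrt(2))
M(J) = 24*J**3 (M(J) = (-(-5 - 7)*(J + J))*J**2 = (-(-12)*2*J)*J**2 = (-(-24)*J)*J**2 = (24*J)*J**2 = 24*J**3)
O(-132) + M(-205) = 5*sqrt(2) + 24*(-205)**3 = 5*sqrt(2) + 24*(-8615125) = 5*sqrt(2) - 206763000 = -206763000 + 5*sqrt(2)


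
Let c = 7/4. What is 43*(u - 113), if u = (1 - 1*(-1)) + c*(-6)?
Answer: -10449/2 ≈ -5224.5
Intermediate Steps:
c = 7/4 (c = 7*(1/4) = 7/4 ≈ 1.7500)
u = -17/2 (u = (1 - 1*(-1)) + (7/4)*(-6) = (1 + 1) - 21/2 = 2 - 21/2 = -17/2 ≈ -8.5000)
43*(u - 113) = 43*(-17/2 - 113) = 43*(-243/2) = -10449/2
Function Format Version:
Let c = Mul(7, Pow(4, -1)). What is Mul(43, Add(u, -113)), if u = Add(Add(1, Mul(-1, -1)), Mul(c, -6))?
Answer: Rational(-10449, 2) ≈ -5224.5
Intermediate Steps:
c = Rational(7, 4) (c = Mul(7, Rational(1, 4)) = Rational(7, 4) ≈ 1.7500)
u = Rational(-17, 2) (u = Add(Add(1, Mul(-1, -1)), Mul(Rational(7, 4), -6)) = Add(Add(1, 1), Rational(-21, 2)) = Add(2, Rational(-21, 2)) = Rational(-17, 2) ≈ -8.5000)
Mul(43, Add(u, -113)) = Mul(43, Add(Rational(-17, 2), -113)) = Mul(43, Rational(-243, 2)) = Rational(-10449, 2)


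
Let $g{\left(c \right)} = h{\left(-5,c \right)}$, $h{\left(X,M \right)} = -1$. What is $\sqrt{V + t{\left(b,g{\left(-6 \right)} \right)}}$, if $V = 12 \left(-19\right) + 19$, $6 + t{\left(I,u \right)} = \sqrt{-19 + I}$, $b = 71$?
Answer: $\sqrt{-215 + 2 \sqrt{13}} \approx 14.415 i$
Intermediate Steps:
$g{\left(c \right)} = -1$
$t{\left(I,u \right)} = -6 + \sqrt{-19 + I}$
$V = -209$ ($V = -228 + 19 = -209$)
$\sqrt{V + t{\left(b,g{\left(-6 \right)} \right)}} = \sqrt{-209 - \left(6 - \sqrt{-19 + 71}\right)} = \sqrt{-209 - \left(6 - \sqrt{52}\right)} = \sqrt{-209 - \left(6 - 2 \sqrt{13}\right)} = \sqrt{-215 + 2 \sqrt{13}}$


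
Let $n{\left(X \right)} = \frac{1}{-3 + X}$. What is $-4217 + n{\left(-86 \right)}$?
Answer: $- \frac{375314}{89} \approx -4217.0$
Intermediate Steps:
$-4217 + n{\left(-86 \right)} = -4217 + \frac{1}{-3 - 86} = -4217 + \frac{1}{-89} = -4217 - \frac{1}{89} = - \frac{375314}{89}$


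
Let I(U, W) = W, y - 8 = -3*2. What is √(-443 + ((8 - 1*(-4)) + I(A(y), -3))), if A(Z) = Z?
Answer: I*√434 ≈ 20.833*I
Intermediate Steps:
y = 2 (y = 8 - 3*2 = 8 - 6 = 2)
√(-443 + ((8 - 1*(-4)) + I(A(y), -3))) = √(-443 + ((8 - 1*(-4)) - 3)) = √(-443 + ((8 + 4) - 3)) = √(-443 + (12 - 3)) = √(-443 + 9) = √(-434) = I*√434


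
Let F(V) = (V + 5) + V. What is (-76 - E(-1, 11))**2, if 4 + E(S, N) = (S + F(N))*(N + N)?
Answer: 414736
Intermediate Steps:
F(V) = 5 + 2*V (F(V) = (5 + V) + V = 5 + 2*V)
E(S, N) = -4 + 2*N*(5 + S + 2*N) (E(S, N) = -4 + (S + (5 + 2*N))*(N + N) = -4 + (5 + S + 2*N)*(2*N) = -4 + 2*N*(5 + S + 2*N))
(-76 - E(-1, 11))**2 = (-76 - (-4 + 2*11*(-1) + 2*11*(5 + 2*11)))**2 = (-76 - (-4 - 22 + 2*11*(5 + 22)))**2 = (-76 - (-4 - 22 + 2*11*27))**2 = (-76 - (-4 - 22 + 594))**2 = (-76 - 1*568)**2 = (-76 - 568)**2 = (-644)**2 = 414736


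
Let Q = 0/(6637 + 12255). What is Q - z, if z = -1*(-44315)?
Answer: -44315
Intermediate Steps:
z = 44315
Q = 0 (Q = 0/18892 = 0*(1/18892) = 0)
Q - z = 0 - 1*44315 = 0 - 44315 = -44315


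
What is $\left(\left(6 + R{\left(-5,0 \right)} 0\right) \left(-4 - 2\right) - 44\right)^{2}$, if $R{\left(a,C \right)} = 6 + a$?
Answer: $6400$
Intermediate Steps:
$\left(\left(6 + R{\left(-5,0 \right)} 0\right) \left(-4 - 2\right) - 44\right)^{2} = \left(\left(6 + \left(6 - 5\right) 0\right) \left(-4 - 2\right) - 44\right)^{2} = \left(\left(6 + 1 \cdot 0\right) \left(-6\right) - 44\right)^{2} = \left(\left(6 + 0\right) \left(-6\right) - 44\right)^{2} = \left(6 \left(-6\right) - 44\right)^{2} = \left(-36 - 44\right)^{2} = \left(-80\right)^{2} = 6400$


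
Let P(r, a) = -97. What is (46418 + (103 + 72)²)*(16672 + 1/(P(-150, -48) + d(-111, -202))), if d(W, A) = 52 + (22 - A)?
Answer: 229918577427/179 ≈ 1.2845e+9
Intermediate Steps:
d(W, A) = 74 - A
(46418 + (103 + 72)²)*(16672 + 1/(P(-150, -48) + d(-111, -202))) = (46418 + (103 + 72)²)*(16672 + 1/(-97 + (74 - 1*(-202)))) = (46418 + 175²)*(16672 + 1/(-97 + (74 + 202))) = (46418 + 30625)*(16672 + 1/(-97 + 276)) = 77043*(16672 + 1/179) = 77043*(2984289/179) = 229918577427/179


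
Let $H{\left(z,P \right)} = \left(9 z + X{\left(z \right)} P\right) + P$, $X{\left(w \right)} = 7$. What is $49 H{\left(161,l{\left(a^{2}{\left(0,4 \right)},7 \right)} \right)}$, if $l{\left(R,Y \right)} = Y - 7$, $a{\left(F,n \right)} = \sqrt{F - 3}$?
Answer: $71001$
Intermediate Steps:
$a{\left(F,n \right)} = \sqrt{-3 + F}$
$l{\left(R,Y \right)} = -7 + Y$ ($l{\left(R,Y \right)} = Y - 7 = -7 + Y$)
$H{\left(z,P \right)} = 8 P + 9 z$ ($H{\left(z,P \right)} = \left(9 z + 7 P\right) + P = \left(7 P + 9 z\right) + P = 8 P + 9 z$)
$49 H{\left(161,l{\left(a^{2}{\left(0,4 \right)},7 \right)} \right)} = 49 \left(8 \left(-7 + 7\right) + 9 \cdot 161\right) = 49 \left(8 \cdot 0 + 1449\right) = 49 \left(0 + 1449\right) = 49 \cdot 1449 = 71001$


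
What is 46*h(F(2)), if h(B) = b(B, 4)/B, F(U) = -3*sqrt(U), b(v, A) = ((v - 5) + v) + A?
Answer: 92 + 23*sqrt(2)/3 ≈ 102.84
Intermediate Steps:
b(v, A) = -5 + A + 2*v (b(v, A) = ((-5 + v) + v) + A = (-5 + 2*v) + A = -5 + A + 2*v)
h(B) = (-1 + 2*B)/B (h(B) = (-5 + 4 + 2*B)/B = (-1 + 2*B)/B)
46*h(F(2)) = 46*(2 - 1/((-3*sqrt(2)))) = 46*(2 - (-1)*sqrt(2)/6) = 46*(2 + sqrt(2)/6) = 92 + 23*sqrt(2)/3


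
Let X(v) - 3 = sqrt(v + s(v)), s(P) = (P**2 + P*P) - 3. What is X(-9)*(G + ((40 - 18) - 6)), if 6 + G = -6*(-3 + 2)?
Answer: 48 + 80*sqrt(6) ≈ 243.96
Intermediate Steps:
s(P) = -3 + 2*P**2 (s(P) = (P**2 + P**2) - 3 = 2*P**2 - 3 = -3 + 2*P**2)
X(v) = 3 + sqrt(-3 + v + 2*v**2) (X(v) = 3 + sqrt(v + (-3 + 2*v**2)) = 3 + sqrt(-3 + v + 2*v**2))
G = 0 (G = -6 - 6*(-3 + 2) = -6 - 6*(-1) = -6 + 6 = 0)
X(-9)*(G + ((40 - 18) - 6)) = (3 + sqrt(-3 - 9 + 2*(-9)**2))*(0 + ((40 - 18) - 6)) = (3 + sqrt(-3 - 9 + 2*81))*(0 + (22 - 6)) = (3 + sqrt(-3 - 9 + 162))*(0 + 16) = (3 + sqrt(150))*16 = (3 + 5*sqrt(6))*16 = 48 + 80*sqrt(6)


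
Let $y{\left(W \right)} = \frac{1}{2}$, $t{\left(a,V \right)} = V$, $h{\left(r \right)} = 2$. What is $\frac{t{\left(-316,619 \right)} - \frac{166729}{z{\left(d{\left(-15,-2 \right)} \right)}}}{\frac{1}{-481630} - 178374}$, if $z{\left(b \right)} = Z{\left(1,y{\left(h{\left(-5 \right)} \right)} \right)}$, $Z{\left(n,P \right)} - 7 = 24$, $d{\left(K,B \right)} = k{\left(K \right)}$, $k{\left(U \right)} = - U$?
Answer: $\frac{71059690200}{2663218358251} \approx 0.026682$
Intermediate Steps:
$y{\left(W \right)} = \frac{1}{2}$
$d{\left(K,B \right)} = - K$
$Z{\left(n,P \right)} = 31$ ($Z{\left(n,P \right)} = 7 + 24 = 31$)
$z{\left(b \right)} = 31$
$\frac{t{\left(-316,619 \right)} - \frac{166729}{z{\left(d{\left(-15,-2 \right)} \right)}}}{\frac{1}{-481630} - 178374} = \frac{619 - \frac{166729}{31}}{\frac{1}{-481630} - 178374} = \frac{619 - \frac{166729}{31}}{- \frac{1}{481630} - 178374} = \frac{619 - \frac{166729}{31}}{- \frac{85910269621}{481630}} = \left(- \frac{147540}{31}\right) \left(- \frac{481630}{85910269621}\right) = \frac{71059690200}{2663218358251}$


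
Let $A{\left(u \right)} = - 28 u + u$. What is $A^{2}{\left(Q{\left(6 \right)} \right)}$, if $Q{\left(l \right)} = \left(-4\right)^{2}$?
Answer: $186624$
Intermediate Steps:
$Q{\left(l \right)} = 16$
$A{\left(u \right)} = - 27 u$
$A^{2}{\left(Q{\left(6 \right)} \right)} = \left(\left(-27\right) 16\right)^{2} = \left(-432\right)^{2} = 186624$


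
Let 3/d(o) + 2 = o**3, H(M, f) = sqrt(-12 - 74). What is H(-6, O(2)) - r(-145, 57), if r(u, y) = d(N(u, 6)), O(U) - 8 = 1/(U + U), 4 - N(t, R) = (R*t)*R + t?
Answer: -1/51589219469 + I*sqrt(86) ≈ -1.9384e-11 + 9.2736*I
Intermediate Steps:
N(t, R) = 4 - t - t*R**2 (N(t, R) = 4 - ((R*t)*R + t) = 4 - (t*R**2 + t) = 4 - (t + t*R**2) = 4 + (-t - t*R**2) = 4 - t - t*R**2)
O(U) = 8 + 1/(2*U) (O(U) = 8 + 1/(U + U) = 8 + 1/(2*U))
H(M, f) = I*sqrt(86) (H(M, f) = sqrt(-86) = I*sqrt(86))
d(o) = 3/(-2 + o**3)
r(u, y) = 3/(-2 + (4 - 37*u)**3) (r(u, y) = 3/(-2 + (4 - u - 1*u*6**2)**3) = 3/(-2 + (4 - u - 1*u*36)**3) = 3/(-2 + (4 - u - 36*u)**3) = 3/(-2 + (4 - 37*u)**3))
H(-6, O(2)) - r(-145, 57) = I*sqrt(86) - (-3)/(2 + (-4 + 37*(-145))**3) = I*sqrt(86) - (-3)/(2 + (-4 - 5365)**3) = I*sqrt(86) - (-3)/(2 + (-5369)**3) = I*sqrt(86) - (-3)/(2 - 154767658409) = I*sqrt(86) - (-3)/(-154767658407) = I*sqrt(86) - (-3)*(-1)/154767658407 = I*sqrt(86) - 1*1/51589219469 = I*sqrt(86) - 1/51589219469 = -1/51589219469 + I*sqrt(86)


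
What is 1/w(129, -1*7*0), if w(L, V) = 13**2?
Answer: 1/169 ≈ 0.0059172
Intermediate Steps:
w(L, V) = 169
1/w(129, -1*7*0) = 1/169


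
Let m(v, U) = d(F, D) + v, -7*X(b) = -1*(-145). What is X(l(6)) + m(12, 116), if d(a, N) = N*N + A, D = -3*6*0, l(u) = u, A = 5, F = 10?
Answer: -26/7 ≈ -3.7143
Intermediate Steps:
D = 0 (D = -18*0 = 0)
X(b) = -145/7 (X(b) = -(-1)*(-145)/7 = -⅐*145 = -145/7)
d(a, N) = 5 + N² (d(a, N) = N*N + 5 = N² + 5 = 5 + N²)
m(v, U) = 5 + v (m(v, U) = (5 + 0²) + v = (5 + 0) + v = 5 + v)
X(l(6)) + m(12, 116) = -145/7 + (5 + 12) = -145/7 + 17 = -26/7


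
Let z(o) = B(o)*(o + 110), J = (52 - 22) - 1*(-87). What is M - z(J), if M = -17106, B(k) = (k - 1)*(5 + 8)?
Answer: -359422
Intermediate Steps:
J = 117 (J = 30 + 87 = 117)
B(k) = -13 + 13*k (B(k) = (-1 + k)*13 = -13 + 13*k)
z(o) = (-13 + 13*o)*(110 + o) (z(o) = (-13 + 13*o)*(o + 110) = (-13 + 13*o)*(110 + o))
M - z(J) = -17106 - 13*(-1 + 117)*(110 + 117) = -17106 - 13*116*227 = -17106 - 1*342316 = -17106 - 342316 = -359422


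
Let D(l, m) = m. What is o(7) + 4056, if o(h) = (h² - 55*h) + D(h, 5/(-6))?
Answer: 22315/6 ≈ 3719.2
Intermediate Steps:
o(h) = -⅚ + h² - 55*h (o(h) = (h² - 55*h) + 5/(-6) = (h² - 55*h) + 5*(-⅙) = (h² - 55*h) - ⅚ = -⅚ + h² - 55*h)
o(7) + 4056 = (-⅚ + 7² - 55*7) + 4056 = (-⅚ + 49 - 385) + 4056 = -2021/6 + 4056 = 22315/6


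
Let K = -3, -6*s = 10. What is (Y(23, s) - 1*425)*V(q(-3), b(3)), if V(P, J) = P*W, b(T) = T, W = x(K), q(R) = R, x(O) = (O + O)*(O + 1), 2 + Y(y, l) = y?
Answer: 14544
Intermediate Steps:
s = -5/3 (s = -⅙*10 = -5/3 ≈ -1.6667)
Y(y, l) = -2 + y
x(O) = 2*O*(1 + O) (x(O) = (2*O)*(1 + O) = 2*O*(1 + O))
W = 12 (W = 2*(-3)*(1 - 3) = 2*(-3)*(-2) = 12)
V(P, J) = 12*P (V(P, J) = P*12 = 12*P)
(Y(23, s) - 1*425)*V(q(-3), b(3)) = ((-2 + 23) - 1*425)*(12*(-3)) = (21 - 425)*(-36) = -404*(-36) = 14544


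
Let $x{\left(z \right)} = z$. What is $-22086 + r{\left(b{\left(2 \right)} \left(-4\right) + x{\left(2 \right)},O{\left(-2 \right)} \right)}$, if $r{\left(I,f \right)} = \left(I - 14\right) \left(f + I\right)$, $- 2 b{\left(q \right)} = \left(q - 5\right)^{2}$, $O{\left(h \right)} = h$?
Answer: $-21978$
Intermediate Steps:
$b{\left(q \right)} = - \frac{\left(-5 + q\right)^{2}}{2}$ ($b{\left(q \right)} = - \frac{\left(q - 5\right)^{2}}{2} = - \frac{\left(-5 + q\right)^{2}}{2}$)
$r{\left(I,f \right)} = \left(-14 + I\right) \left(I + f\right)$
$-22086 + r{\left(b{\left(2 \right)} \left(-4\right) + x{\left(2 \right)},O{\left(-2 \right)} \right)} = -22086 - \left(-28 - \left(- \frac{\left(-5 + 2\right)^{2}}{2} \left(-4\right) + 2\right)^{2} + 14 \left(- \frac{\left(-5 + 2\right)^{2}}{2} \left(-4\right) + 2\right) - \left(- \frac{\left(-5 + 2\right)^{2}}{2} \left(-4\right) + 2\right) \left(-2\right)\right) = -22086 + \left(\left(- \frac{\left(-3\right)^{2}}{2} \left(-4\right) + 2\right)^{2} - 14 \left(- \frac{\left(-3\right)^{2}}{2} \left(-4\right) + 2\right) + 28 + \left(- \frac{\left(-3\right)^{2}}{2} \left(-4\right) + 2\right) \left(-2\right)\right) = -22086 + \left(\left(\left(- \frac{1}{2}\right) 9 \left(-4\right) + 2\right)^{2} - 14 \left(\left(- \frac{1}{2}\right) 9 \left(-4\right) + 2\right) + 28 + \left(\left(- \frac{1}{2}\right) 9 \left(-4\right) + 2\right) \left(-2\right)\right) = -22086 + \left(\left(\left(- \frac{9}{2}\right) \left(-4\right) + 2\right)^{2} - 14 \left(\left(- \frac{9}{2}\right) \left(-4\right) + 2\right) + 28 + \left(\left(- \frac{9}{2}\right) \left(-4\right) + 2\right) \left(-2\right)\right) = -22086 + \left(\left(18 + 2\right)^{2} - 14 \left(18 + 2\right) + 28 + \left(18 + 2\right) \left(-2\right)\right) = -22086 + \left(20^{2} - 280 + 28 + 20 \left(-2\right)\right) = -22086 + \left(400 - 280 + 28 - 40\right) = -22086 + 108 = -21978$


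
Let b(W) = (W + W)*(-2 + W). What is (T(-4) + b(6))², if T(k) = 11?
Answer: 3481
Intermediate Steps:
b(W) = 2*W*(-2 + W) (b(W) = (2*W)*(-2 + W) = 2*W*(-2 + W))
(T(-4) + b(6))² = (11 + 2*6*(-2 + 6))² = (11 + 2*6*4)² = (11 + 48)² = 59² = 3481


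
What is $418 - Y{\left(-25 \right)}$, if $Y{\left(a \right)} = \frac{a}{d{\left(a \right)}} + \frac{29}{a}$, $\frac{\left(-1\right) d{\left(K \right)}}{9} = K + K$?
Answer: $\frac{188647}{450} \approx 419.22$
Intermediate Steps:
$d{\left(K \right)} = - 18 K$ ($d{\left(K \right)} = - 9 \left(K + K\right) = - 9 \cdot 2 K = - 18 K$)
$Y{\left(a \right)} = - \frac{1}{18} + \frac{29}{a}$ ($Y{\left(a \right)} = \frac{a}{\left(-18\right) a} + \frac{29}{a} = a \left(- \frac{1}{18 a}\right) + \frac{29}{a} = - \frac{1}{18} + \frac{29}{a}$)
$418 - Y{\left(-25 \right)} = 418 - \frac{522 - -25}{18 \left(-25\right)} = 418 - \frac{1}{18} \left(- \frac{1}{25}\right) \left(522 + 25\right) = 418 - \frac{1}{18} \left(- \frac{1}{25}\right) 547 = 418 - - \frac{547}{450} = 418 + \frac{547}{450} = \frac{188647}{450}$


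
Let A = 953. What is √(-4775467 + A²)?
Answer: I*√3867258 ≈ 1966.5*I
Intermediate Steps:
√(-4775467 + A²) = √(-4775467 + 953²) = √(-4775467 + 908209) = √(-3867258) = I*√3867258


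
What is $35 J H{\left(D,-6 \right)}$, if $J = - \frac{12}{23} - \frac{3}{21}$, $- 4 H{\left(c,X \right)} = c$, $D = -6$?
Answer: $- \frac{1605}{46} \approx -34.891$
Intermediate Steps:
$H{\left(c,X \right)} = - \frac{c}{4}$
$J = - \frac{107}{161}$ ($J = \left(-12\right) \frac{1}{23} - \frac{1}{7} = - \frac{12}{23} - \frac{1}{7} = - \frac{107}{161} \approx -0.6646$)
$35 J H{\left(D,-6 \right)} = 35 \left(- \frac{107}{161}\right) \left(\left(- \frac{1}{4}\right) \left(-6\right)\right) = \left(- \frac{535}{23}\right) \frac{3}{2} = - \frac{1605}{46}$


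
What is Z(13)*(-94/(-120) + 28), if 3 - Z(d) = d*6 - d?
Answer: -53537/30 ≈ -1784.6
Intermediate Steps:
Z(d) = 3 - 5*d (Z(d) = 3 - (d*6 - d) = 3 - (6*d - d) = 3 - 5*d)
Z(13)*(-94/(-120) + 28) = (3 - 5*13)*(-94/(-120) + 28) = (3 - 65)*(-94*(-1/120) + 28) = -62*(47/60 + 28) = -62*1727/60 = -53537/30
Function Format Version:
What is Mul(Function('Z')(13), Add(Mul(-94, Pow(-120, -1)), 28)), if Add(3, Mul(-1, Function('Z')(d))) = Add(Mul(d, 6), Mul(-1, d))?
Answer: Rational(-53537, 30) ≈ -1784.6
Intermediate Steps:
Function('Z')(d) = Add(3, Mul(-5, d)) (Function('Z')(d) = Add(3, Mul(-1, Add(Mul(d, 6), Mul(-1, d)))) = Add(3, Mul(-1, Add(Mul(6, d), Mul(-1, d)))) = Add(3, Mul(-1, Mul(5, d))) = Add(3, Mul(-5, d)))
Mul(Function('Z')(13), Add(Mul(-94, Pow(-120, -1)), 28)) = Mul(Add(3, Mul(-5, 13)), Add(Mul(-94, Pow(-120, -1)), 28)) = Mul(Add(3, -65), Add(Mul(-94, Rational(-1, 120)), 28)) = Mul(-62, Add(Rational(47, 60), 28)) = Mul(-62, Rational(1727, 60)) = Rational(-53537, 30)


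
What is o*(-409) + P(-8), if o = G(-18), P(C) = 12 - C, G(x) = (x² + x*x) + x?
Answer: -257650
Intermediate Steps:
G(x) = x + 2*x² (G(x) = (x² + x²) + x = 2*x² + x = x + 2*x²)
o = 630 (o = -18*(1 + 2*(-18)) = -18*(1 - 36) = -18*(-35) = 630)
o*(-409) + P(-8) = 630*(-409) + (12 - 1*(-8)) = -257670 + (12 + 8) = -257670 + 20 = -257650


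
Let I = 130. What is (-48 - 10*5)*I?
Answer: -12740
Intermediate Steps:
(-48 - 10*5)*I = (-48 - 10*5)*130 = (-48 - 50)*130 = -98*130 = -12740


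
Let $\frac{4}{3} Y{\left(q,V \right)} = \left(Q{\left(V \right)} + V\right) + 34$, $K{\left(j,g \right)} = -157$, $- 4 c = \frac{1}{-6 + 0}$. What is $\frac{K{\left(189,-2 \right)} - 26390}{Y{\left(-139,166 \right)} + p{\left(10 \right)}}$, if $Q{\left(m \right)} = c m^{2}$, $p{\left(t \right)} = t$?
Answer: $- \frac{70792}{2723} \approx -25.998$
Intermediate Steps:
$c = \frac{1}{24}$ ($c = - \frac{1}{4 \left(-6 + 0\right)} = - \frac{1}{4 \left(-6\right)} = \left(- \frac{1}{4}\right) \left(- \frac{1}{6}\right) = \frac{1}{24} \approx 0.041667$)
$Q{\left(m \right)} = \frac{m^{2}}{24}$
$Y{\left(q,V \right)} = \frac{51}{2} + \frac{V^{2}}{32} + \frac{3 V}{4}$ ($Y{\left(q,V \right)} = \frac{3 \left(\left(\frac{V^{2}}{24} + V\right) + 34\right)}{4} = \frac{3 \left(\left(V + \frac{V^{2}}{24}\right) + 34\right)}{4} = \frac{3 \left(34 + V + \frac{V^{2}}{24}\right)}{4} = \frac{51}{2} + \frac{V^{2}}{32} + \frac{3 V}{4}$)
$\frac{K{\left(189,-2 \right)} - 26390}{Y{\left(-139,166 \right)} + p{\left(10 \right)}} = \frac{-157 - 26390}{\left(\frac{51}{2} + \frac{166^{2}}{32} + \frac{3}{4} \cdot 166\right) + 10} = - \frac{26547}{\left(\frac{51}{2} + \frac{1}{32} \cdot 27556 + \frac{249}{2}\right) + 10} = - \frac{26547}{\left(\frac{51}{2} + \frac{6889}{8} + \frac{249}{2}\right) + 10} = - \frac{26547}{\frac{8089}{8} + 10} = - \frac{26547}{\frac{8169}{8}} = \left(-26547\right) \frac{8}{8169} = - \frac{70792}{2723}$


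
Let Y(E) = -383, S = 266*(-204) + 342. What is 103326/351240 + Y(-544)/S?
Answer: 475505791/1578296940 ≈ 0.30128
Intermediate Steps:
S = -53922 (S = -54264 + 342 = -53922)
103326/351240 + Y(-544)/S = 103326/351240 - 383/(-53922) = 103326*(1/351240) - 383*(-1/53922) = 17221/58540 + 383/53922 = 475505791/1578296940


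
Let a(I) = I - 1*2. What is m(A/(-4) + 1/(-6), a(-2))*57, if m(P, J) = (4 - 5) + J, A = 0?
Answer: -285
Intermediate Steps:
a(I) = -2 + I (a(I) = I - 2 = -2 + I)
m(P, J) = -1 + J
m(A/(-4) + 1/(-6), a(-2))*57 = (-1 + (-2 - 2))*57 = (-1 - 4)*57 = -5*57 = -285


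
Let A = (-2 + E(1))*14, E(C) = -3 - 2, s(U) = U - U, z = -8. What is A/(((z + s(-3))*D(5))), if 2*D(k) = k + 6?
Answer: 49/22 ≈ 2.2273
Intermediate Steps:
s(U) = 0
E(C) = -5
D(k) = 3 + k/2 (D(k) = (k + 6)/2 = (6 + k)/2 = 3 + k/2)
A = -98 (A = (-2 - 5)*14 = -7*14 = -98)
A/(((z + s(-3))*D(5))) = -98*1/((-8 + 0)*(3 + (½)*5)) = -98*(-1/(8*(3 + 5/2))) = -98/((-8*11/2)) = -98/(-44) = -98*(-1/44) = 49/22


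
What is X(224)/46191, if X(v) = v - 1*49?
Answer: 175/46191 ≈ 0.0037886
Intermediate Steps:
X(v) = -49 + v (X(v) = v - 49 = -49 + v)
X(224)/46191 = (-49 + 224)/46191 = 175*(1/46191) = 175/46191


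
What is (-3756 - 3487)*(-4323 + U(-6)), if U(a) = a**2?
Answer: 31050741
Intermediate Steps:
(-3756 - 3487)*(-4323 + U(-6)) = (-3756 - 3487)*(-4323 + (-6)**2) = -7243*(-4323 + 36) = -7243*(-4287) = 31050741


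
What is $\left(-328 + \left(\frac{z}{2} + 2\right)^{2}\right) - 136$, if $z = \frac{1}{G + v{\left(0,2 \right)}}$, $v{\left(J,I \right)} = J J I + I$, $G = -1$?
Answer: $- \frac{1831}{4} \approx -457.75$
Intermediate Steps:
$v{\left(J,I \right)} = I + I J^{2}$ ($v{\left(J,I \right)} = J^{2} I + I = I J^{2} + I = I + I J^{2}$)
$z = 1$ ($z = \frac{1}{-1 + 2 \left(1 + 0^{2}\right)} = \frac{1}{-1 + 2 \left(1 + 0\right)} = \frac{1}{-1 + 2 \cdot 1} = \frac{1}{-1 + 2} = 1^{-1} = 1$)
$\left(-328 + \left(\frac{z}{2} + 2\right)^{2}\right) - 136 = \left(-328 + \left(1 \cdot \frac{1}{2} + 2\right)^{2}\right) - 136 = \left(-328 + \left(\frac{1}{2} + 2\right)^{2}\right) - 136 = \left(-328 + \left(\frac{5}{2}\right)^{2}\right) - 136 = \left(-328 + \frac{25}{4}\right) - 136 = - \frac{1287}{4} - 136 = - \frac{1831}{4}$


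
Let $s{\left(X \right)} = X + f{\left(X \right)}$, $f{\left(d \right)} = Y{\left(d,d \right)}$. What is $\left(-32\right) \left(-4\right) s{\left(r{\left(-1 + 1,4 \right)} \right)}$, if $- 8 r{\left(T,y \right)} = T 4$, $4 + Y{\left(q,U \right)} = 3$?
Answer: $-128$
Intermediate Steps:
$Y{\left(q,U \right)} = -1$ ($Y{\left(q,U \right)} = -4 + 3 = -1$)
$f{\left(d \right)} = -1$
$r{\left(T,y \right)} = - \frac{T}{2}$ ($r{\left(T,y \right)} = - \frac{T 4}{8} = - \frac{4 T}{8} = - \frac{T}{2}$)
$s{\left(X \right)} = -1 + X$ ($s{\left(X \right)} = X - 1 = -1 + X$)
$\left(-32\right) \left(-4\right) s{\left(r{\left(-1 + 1,4 \right)} \right)} = \left(-32\right) \left(-4\right) \left(-1 - \frac{-1 + 1}{2}\right) = 128 \left(-1 - 0\right) = 128 \left(-1 + 0\right) = 128 \left(-1\right) = -128$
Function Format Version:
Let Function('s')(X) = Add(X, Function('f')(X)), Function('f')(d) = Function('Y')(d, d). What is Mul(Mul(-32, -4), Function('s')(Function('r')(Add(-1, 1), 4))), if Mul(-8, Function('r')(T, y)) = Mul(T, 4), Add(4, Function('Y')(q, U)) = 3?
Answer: -128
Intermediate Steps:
Function('Y')(q, U) = -1 (Function('Y')(q, U) = Add(-4, 3) = -1)
Function('f')(d) = -1
Function('r')(T, y) = Mul(Rational(-1, 2), T) (Function('r')(T, y) = Mul(Rational(-1, 8), Mul(T, 4)) = Mul(Rational(-1, 8), Mul(4, T)) = Mul(Rational(-1, 2), T))
Function('s')(X) = Add(-1, X) (Function('s')(X) = Add(X, -1) = Add(-1, X))
Mul(Mul(-32, -4), Function('s')(Function('r')(Add(-1, 1), 4))) = Mul(Mul(-32, -4), Add(-1, Mul(Rational(-1, 2), Add(-1, 1)))) = Mul(128, Add(-1, Mul(Rational(-1, 2), 0))) = Mul(128, Add(-1, 0)) = Mul(128, -1) = -128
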